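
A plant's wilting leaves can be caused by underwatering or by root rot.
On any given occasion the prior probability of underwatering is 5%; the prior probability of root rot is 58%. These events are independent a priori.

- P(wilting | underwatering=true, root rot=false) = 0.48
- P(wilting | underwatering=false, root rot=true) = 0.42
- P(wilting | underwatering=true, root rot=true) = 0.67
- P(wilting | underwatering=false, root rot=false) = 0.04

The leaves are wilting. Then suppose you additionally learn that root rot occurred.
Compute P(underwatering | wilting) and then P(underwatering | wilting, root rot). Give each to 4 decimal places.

Numerator (weight on configurations with underwatering): 0.010080 + 0.019430 = 0.029510
Denominator P(wilting): 0.04×0.95×0.42 + 0.42×0.95×0.58 + 0.48×0.05×0.42 + 0.67×0.05×0.58 = 0.276890
Posterior = 0.029510 / 0.276890 ≈ 0.1066

Now condition on the additional information:
Weight on underwatering=true, given the evidence: 0.67·0.05 = 0.033500
The normalizing constant is 0.42·0.95 + 0.67·0.05 = 0.432500
Posterior = 0.033500 / 0.432500 ≈ 0.0775
Conditioning on root rot lowers the posterior on underwatering: the classic explaining-away effect in a common-effect structure.

P(underwatering | wilting) ≈ 0.1066; P(underwatering | wilting, root rot) ≈ 0.0775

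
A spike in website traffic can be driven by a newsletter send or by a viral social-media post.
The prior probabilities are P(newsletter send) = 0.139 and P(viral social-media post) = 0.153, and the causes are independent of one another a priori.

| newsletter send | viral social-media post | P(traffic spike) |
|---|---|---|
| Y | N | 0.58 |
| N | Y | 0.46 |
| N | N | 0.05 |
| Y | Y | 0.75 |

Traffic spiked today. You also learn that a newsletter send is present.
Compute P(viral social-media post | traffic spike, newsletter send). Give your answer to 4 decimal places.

P(viral social-media post | traffic spike, newsletter send) ≈ 0.1894

Numerator (weight on configurations with viral social-media post): 0.75·0.153 = 0.114750
Denominator P(traffic spike | newsletter send): 0.58·0.847 + 0.75·0.153 = 0.606010
P(viral social-media post | traffic spike, newsletter send) = 0.114750/0.606010 ≈ 0.1894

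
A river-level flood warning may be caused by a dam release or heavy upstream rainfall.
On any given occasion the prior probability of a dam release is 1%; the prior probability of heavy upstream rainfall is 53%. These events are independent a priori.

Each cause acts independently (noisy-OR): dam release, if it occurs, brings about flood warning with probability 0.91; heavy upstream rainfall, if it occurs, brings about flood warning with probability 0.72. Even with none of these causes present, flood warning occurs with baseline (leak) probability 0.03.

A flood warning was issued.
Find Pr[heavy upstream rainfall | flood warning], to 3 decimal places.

Under noisy-OR, P(flood warning | causes) = 1 − (1−0.03)·∏(1−qᵢ) over the active causes.
By total probability over the 4 (dam release, heavy upstream rainfall) configurations:
  P(flood warning) = 0.03*0.99*0.47 + 0.7284*0.99*0.53 + 0.9127*0.01*0.47 + 0.975556*0.01*0.53
        = 0.013959 + 0.382191 + 0.004290 + 0.005170 = 0.405610
Configurations with heavy upstream rainfall contribute 0.387361, so
  P(heavy upstream rainfall | flood warning) = 0.387361 / 0.405610 ≈ 0.955

Pr[heavy upstream rainfall | flood warning] ≈ 0.955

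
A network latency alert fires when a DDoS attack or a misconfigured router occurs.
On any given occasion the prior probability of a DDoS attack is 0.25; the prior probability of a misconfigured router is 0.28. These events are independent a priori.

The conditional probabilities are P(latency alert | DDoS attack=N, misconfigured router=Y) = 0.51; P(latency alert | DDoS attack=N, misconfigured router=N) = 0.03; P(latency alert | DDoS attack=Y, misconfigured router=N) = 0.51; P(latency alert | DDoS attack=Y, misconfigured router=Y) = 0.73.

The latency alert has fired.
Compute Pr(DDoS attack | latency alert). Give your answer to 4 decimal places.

P(latency alert) = 0.03×0.75×0.72 + 0.51×0.75×0.28 + 0.51×0.25×0.72 + 0.73×0.25×0.28 = 0.016200 + 0.107100 + 0.091800 + 0.051100 = 0.266200
The DDoS attack-present share is 0.091800 + 0.051100 = 0.142900.
P(DDoS attack | latency alert) = 0.142900 / 0.266200 ≈ 0.5368

Pr(DDoS attack | latency alert) ≈ 0.5368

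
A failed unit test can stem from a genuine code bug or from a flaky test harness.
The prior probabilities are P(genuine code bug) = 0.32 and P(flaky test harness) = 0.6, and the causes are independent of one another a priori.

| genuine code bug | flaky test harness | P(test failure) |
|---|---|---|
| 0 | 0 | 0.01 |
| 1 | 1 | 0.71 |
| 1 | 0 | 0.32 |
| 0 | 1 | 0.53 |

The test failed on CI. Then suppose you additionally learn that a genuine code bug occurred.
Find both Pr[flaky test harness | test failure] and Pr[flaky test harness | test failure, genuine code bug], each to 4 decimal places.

Pr[flaky test harness | test failure] ≈ 0.8898; Pr[flaky test harness | test failure, genuine code bug] ≈ 0.7690

Sum P(test failure|·) weighted by the priors over the 4 (genuine code bug, flaky test harness) configurations:
  P(test failure) = 0.01·0.68·0.4 + 0.53·0.68·0.6 + 0.32·0.32·0.4 + 0.71·0.32·0.6
        = 0.002720 + 0.216240 + 0.040960 + 0.136320 = 0.396240
Configurations with flaky test harness contribute 0.352560, so
  P(flaky test harness | test failure) = 0.352560 / 0.396240 ≈ 0.8898

Now also conditioning on genuine code bug=true:
Enumerate both values of flaky test harness and weight by the priors:
  P(test failure | genuine code bug) = 0.32×0.4 + 0.71×0.6
        = 0.128000 + 0.426000 = 0.554000
Configurations with flaky test harness contribute 0.426000, so
  P(flaky test harness | test failure, genuine code bug) = 0.426000 / 0.554000 ≈ 0.7690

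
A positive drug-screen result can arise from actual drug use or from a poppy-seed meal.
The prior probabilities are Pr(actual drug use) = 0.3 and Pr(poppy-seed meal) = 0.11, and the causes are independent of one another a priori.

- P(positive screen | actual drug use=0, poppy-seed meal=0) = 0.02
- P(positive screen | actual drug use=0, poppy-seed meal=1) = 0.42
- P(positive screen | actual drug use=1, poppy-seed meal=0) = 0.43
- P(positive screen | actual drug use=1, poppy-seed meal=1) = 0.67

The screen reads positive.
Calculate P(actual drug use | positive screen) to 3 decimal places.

By total probability over the 4 (actual drug use, poppy-seed meal) configurations:
  P(positive screen) = 0.02×0.7×0.89 + 0.42×0.7×0.11 + 0.43×0.3×0.89 + 0.67×0.3×0.11
        = 0.012460 + 0.032340 + 0.114810 + 0.022110 = 0.181720
Configurations with actual drug use contribute 0.136920, so
  P(actual drug use | positive screen) = 0.136920 / 0.181720 ≈ 0.753

P(actual drug use | positive screen) ≈ 0.753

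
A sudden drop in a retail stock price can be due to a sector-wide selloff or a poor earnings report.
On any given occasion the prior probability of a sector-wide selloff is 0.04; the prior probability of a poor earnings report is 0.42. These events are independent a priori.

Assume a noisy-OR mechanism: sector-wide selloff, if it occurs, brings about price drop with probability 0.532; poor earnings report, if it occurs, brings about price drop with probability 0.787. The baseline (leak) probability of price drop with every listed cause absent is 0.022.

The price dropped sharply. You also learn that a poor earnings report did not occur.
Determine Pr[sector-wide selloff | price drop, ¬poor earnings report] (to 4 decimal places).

Pr[sector-wide selloff | price drop, ¬poor earnings report] ≈ 0.5067

Under noisy-OR, P(price drop | causes) = 1 − (1−0.022)·∏(1−qᵢ) over the active causes.
For the numerator, keep only sector-wide selloff=true terms: 0.542296·0.04 = 0.021692
Normalizer over all consistent configurations: 0.022·0.96 + 0.542296·0.04 = 0.042812
Posterior = 0.021692 / 0.042812 ≈ 0.5067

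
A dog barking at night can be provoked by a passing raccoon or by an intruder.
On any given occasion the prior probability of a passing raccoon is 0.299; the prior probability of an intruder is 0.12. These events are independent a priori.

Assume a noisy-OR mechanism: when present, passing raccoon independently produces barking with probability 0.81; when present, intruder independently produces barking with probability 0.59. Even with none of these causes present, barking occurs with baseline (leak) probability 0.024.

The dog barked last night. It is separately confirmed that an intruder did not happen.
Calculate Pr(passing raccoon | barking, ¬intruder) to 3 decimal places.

Pr(passing raccoon | barking, ¬intruder) ≈ 0.935

Under noisy-OR, P(barking | causes) = 1 − (1−0.024)·∏(1−qᵢ) over the active causes.
Enumerate both values of passing raccoon and weight by the priors:
  P(barking | ¬intruder) = 0.024*0.701 + 0.81456*0.299
        = 0.016824 + 0.243553 = 0.260377
Keeping only the passing raccoon-present terms gives 0.243553, so
  P(passing raccoon | barking, ¬intruder) = 0.243553 / 0.260377 ≈ 0.935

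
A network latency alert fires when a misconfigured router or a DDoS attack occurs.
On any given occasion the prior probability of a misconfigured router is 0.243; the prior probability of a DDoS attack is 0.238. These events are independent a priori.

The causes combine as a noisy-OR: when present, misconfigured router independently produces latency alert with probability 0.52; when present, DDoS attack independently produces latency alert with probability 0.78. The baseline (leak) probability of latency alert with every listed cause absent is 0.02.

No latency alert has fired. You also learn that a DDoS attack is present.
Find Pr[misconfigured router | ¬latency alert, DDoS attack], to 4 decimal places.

Pr[misconfigured router | ¬latency alert, DDoS attack] ≈ 0.1335

Under noisy-OR, P(latency alert | causes) = 1 − (1−0.02)·∏(1−qᵢ) over the active causes.
P(¬latency alert | DDoS attack) = 0.2156·0.757 + 0.103488·0.243 = 0.163209 + 0.025148 = 0.188357
Of this, 0.025148 comes from 0.103488·0.243 (the misconfigured router=true cases).
So P(misconfigured router | ¬latency alert, DDoS attack) = 0.025148/0.188357 ≈ 0.1335.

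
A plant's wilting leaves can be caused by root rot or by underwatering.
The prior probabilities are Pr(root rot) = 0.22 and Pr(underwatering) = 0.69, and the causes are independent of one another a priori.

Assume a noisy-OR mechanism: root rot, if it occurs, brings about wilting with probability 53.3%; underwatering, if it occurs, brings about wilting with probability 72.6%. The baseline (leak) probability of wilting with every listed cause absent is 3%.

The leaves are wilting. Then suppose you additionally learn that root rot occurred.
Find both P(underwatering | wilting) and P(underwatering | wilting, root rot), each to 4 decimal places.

P(underwatering | wilting) ≈ 0.9222; P(underwatering | wilting, root rot) ≈ 0.7809

Under noisy-OR, P(wilting | causes) = 1 − (1−0.03)·∏(1−qᵢ) over the active causes.
For the numerator, keep only underwatering=true terms: 0.395157 + 0.132959 = 0.528116
Normalizer over all consistent configurations: 0.03×0.78×0.31 + 0.73422×0.78×0.69 + 0.54701×0.22×0.31 + 0.875881×0.22×0.69 = 0.572676
P(underwatering | wilting) = 0.528116/0.572676 ≈ 0.9222

With the extra evidence:
By total probability over both values of underwatering:
  P(wilting | root rot) = 0.54701·0.31 + 0.875881·0.69
        = 0.169573 + 0.604358 = 0.773931
Configurations with underwatering contribute 0.604358, so
  P(underwatering | wilting, root rot) = 0.604358 / 0.773931 ≈ 0.7809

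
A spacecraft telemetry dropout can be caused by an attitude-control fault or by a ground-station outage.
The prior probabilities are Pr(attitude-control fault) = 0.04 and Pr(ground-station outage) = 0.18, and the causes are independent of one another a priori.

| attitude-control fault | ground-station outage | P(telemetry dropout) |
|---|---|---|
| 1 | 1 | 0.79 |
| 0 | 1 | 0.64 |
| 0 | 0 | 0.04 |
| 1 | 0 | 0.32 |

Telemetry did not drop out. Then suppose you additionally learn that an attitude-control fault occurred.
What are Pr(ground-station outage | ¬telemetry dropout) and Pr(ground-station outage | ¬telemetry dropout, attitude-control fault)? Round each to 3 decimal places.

Enumerate the 4 (attitude-control fault, ground-station outage) configurations and weight by the priors:
  P(¬telemetry dropout) = 0.96*0.96*0.82 + 0.36*0.96*0.18 + 0.68*0.04*0.82 + 0.21*0.04*0.18
        = 0.755712 + 0.062208 + 0.022304 + 0.001512 = 0.841736
Keeping only the ground-station outage-present terms gives 0.063720, so
  P(ground-station outage | ¬telemetry dropout) = 0.063720 / 0.841736 ≈ 0.076

Now condition on the additional information:
By total probability over both values of ground-station outage:
  P(¬telemetry dropout | attitude-control fault) = 0.68·0.82 + 0.21·0.18
        = 0.557600 + 0.037800 = 0.595400
Keeping only the ground-station outage-present terms gives 0.037800, so
  P(ground-station outage | ¬telemetry dropout, attitude-control fault) = 0.037800 / 0.595400 ≈ 0.063

Pr(ground-station outage | ¬telemetry dropout) ≈ 0.076; Pr(ground-station outage | ¬telemetry dropout, attitude-control fault) ≈ 0.063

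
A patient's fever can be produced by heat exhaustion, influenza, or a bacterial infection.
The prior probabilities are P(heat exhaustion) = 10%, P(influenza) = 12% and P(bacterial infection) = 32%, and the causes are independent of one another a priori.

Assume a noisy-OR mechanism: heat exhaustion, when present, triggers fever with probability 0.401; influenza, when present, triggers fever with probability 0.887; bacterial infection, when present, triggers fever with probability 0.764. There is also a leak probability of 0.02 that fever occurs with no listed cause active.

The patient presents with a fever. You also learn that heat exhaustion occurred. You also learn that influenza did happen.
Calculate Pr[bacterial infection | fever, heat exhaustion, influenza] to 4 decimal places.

Under noisy-OR, P(fever | causes) = 1 − (1−0.02)·∏(1−qᵢ) over the active causes.
For the numerator, keep only bacterial infection=true terms: 0.984345×0.32 = 0.314990
The normalizing constant is 0.933667×0.68 + 0.984345×0.32 = 0.949884
Posterior = 0.314990 / 0.949884 ≈ 0.3316

Pr[bacterial infection | fever, heat exhaustion, influenza] ≈ 0.3316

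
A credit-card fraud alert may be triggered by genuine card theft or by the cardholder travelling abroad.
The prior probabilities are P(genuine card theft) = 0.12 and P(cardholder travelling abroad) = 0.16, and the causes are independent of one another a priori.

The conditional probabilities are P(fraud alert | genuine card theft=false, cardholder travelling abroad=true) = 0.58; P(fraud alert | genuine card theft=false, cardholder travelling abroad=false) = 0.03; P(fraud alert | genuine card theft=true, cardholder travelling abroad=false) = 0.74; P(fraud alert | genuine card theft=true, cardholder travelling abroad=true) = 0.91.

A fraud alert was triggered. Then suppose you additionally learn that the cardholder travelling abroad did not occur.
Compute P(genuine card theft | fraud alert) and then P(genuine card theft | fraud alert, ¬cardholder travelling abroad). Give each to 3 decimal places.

Sum P(fraud alert|·) weighted by the priors over the 4 (genuine card theft, cardholder travelling abroad) configurations:
  P(fraud alert) = 0.03·0.88·0.84 + 0.58·0.88·0.16 + 0.74·0.12·0.84 + 0.91·0.12·0.16
        = 0.022176 + 0.081664 + 0.074592 + 0.017472 = 0.195904
The terms with genuine card theft present sum to 0.092064, so
  P(genuine card theft | fraud alert) = 0.092064 / 0.195904 ≈ 0.470

Now condition on the additional information:
Weight on genuine card theft=true, given the evidence: 0.74*0.12 = 0.088800
The normalizing constant is 0.03*0.88 + 0.74*0.12 = 0.115200
Posterior = 0.088800 / 0.115200 ≈ 0.771

P(genuine card theft | fraud alert) ≈ 0.470; P(genuine card theft | fraud alert, ¬cardholder travelling abroad) ≈ 0.771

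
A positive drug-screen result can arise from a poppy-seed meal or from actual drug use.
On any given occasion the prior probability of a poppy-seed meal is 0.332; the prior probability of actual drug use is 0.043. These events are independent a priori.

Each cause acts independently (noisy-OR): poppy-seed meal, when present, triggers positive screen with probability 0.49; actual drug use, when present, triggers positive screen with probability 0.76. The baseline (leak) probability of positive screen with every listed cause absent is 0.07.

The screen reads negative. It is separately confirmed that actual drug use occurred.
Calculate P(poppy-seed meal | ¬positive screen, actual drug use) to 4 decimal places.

P(poppy-seed meal | ¬positive screen, actual drug use) ≈ 0.2022

Under noisy-OR, P(positive screen | causes) = 1 − (1−0.07)·∏(1−qᵢ) over the active causes.
P(¬positive screen | actual drug use) = 0.2232*0.668 + 0.113832*0.332 = 0.149098 + 0.037792 = 0.186890
Restricting to configurations with poppy-seed meal present: 0.113832*0.332 = 0.037792.
So P(poppy-seed meal | ¬positive screen, actual drug use) = 0.037792/0.186890 ≈ 0.2022.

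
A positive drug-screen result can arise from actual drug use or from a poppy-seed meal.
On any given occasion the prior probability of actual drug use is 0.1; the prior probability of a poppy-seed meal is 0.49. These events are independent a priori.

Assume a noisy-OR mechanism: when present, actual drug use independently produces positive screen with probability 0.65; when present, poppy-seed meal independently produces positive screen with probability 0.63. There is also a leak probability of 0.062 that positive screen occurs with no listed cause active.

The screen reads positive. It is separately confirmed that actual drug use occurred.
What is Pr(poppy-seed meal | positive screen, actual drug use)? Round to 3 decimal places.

Under noisy-OR, P(positive screen | causes) = 1 − (1−0.062)·∏(1−qᵢ) over the active causes.
For the numerator, keep only poppy-seed meal=true terms: 0.878529·0.49 = 0.430479
The normalizing constant is 0.6717·0.51 + 0.878529·0.49 = 0.773046
P(poppy-seed meal | positive screen, actual drug use) = 0.430479/0.773046 ≈ 0.557

Pr(poppy-seed meal | positive screen, actual drug use) ≈ 0.557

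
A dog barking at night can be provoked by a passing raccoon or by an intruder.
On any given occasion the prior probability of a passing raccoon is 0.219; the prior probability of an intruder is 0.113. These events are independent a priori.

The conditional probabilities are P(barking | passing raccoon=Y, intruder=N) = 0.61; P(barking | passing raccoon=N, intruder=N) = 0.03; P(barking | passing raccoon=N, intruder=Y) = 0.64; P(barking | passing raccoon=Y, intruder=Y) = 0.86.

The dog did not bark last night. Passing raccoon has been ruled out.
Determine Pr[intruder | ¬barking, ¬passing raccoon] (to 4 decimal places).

P(¬barking | ¬passing raccoon) = 0.97·0.887 + 0.36·0.113 = 0.860390 + 0.040680 = 0.901070
Of this, 0.040680 comes from 0.36·0.113 (the intruder=true cases).
Hence the posterior is 0.040680/0.901070 ≈ 0.0451.

Pr[intruder | ¬barking, ¬passing raccoon] ≈ 0.0451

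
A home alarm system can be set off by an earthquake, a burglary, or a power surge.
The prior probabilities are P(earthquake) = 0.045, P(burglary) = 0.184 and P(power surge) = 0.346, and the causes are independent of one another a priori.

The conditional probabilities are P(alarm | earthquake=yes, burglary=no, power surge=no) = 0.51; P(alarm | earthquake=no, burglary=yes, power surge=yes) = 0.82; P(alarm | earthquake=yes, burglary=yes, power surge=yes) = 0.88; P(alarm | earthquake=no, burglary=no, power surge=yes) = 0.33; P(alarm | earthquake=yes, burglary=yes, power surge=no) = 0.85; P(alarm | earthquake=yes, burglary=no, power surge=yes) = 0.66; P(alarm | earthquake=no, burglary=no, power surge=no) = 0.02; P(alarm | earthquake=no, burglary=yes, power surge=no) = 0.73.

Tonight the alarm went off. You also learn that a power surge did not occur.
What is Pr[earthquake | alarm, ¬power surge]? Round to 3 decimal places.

Pr[earthquake | alarm, ¬power surge] ≈ 0.152

Numerator (weight on configurations with earthquake): 0.018727 + 0.007038 = 0.025765
Denominator P(alarm | ¬power surge): 0.02*0.955*0.816 + 0.73*0.955*0.184 + 0.51*0.045*0.816 + 0.85*0.045*0.184 = 0.169627
Posterior = 0.025765 / 0.169627 ≈ 0.152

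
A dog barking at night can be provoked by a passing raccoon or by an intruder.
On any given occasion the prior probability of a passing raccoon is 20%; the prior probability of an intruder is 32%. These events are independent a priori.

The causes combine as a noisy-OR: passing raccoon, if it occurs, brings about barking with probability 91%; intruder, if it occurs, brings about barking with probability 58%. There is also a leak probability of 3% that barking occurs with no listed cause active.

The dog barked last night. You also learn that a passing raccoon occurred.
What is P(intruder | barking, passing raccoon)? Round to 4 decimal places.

Under noisy-OR, P(barking | causes) = 1 − (1−0.03)·∏(1−qᵢ) over the active causes.
P(barking | passing raccoon) = 0.9127·0.68 + 0.963334·0.32 = 0.620636 + 0.308267 = 0.928903
Of this, 0.308267 comes from 0.963334·0.32 (the intruder=true cases).
P(intruder | barking, passing raccoon) = 0.308267 / 0.928903 ≈ 0.3319

P(intruder | barking, passing raccoon) ≈ 0.3319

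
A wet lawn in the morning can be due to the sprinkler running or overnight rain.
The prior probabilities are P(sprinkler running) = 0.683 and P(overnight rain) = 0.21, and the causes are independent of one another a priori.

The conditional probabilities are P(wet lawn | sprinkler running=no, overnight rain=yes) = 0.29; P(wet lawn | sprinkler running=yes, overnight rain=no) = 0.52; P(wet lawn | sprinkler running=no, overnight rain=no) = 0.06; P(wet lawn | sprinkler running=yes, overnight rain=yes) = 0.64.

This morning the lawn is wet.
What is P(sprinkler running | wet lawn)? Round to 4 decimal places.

P(sprinkler running | wet lawn) ≈ 0.9156

P(wet lawn) = 0.06·0.317·0.79 + 0.29·0.317·0.21 + 0.52·0.683·0.79 + 0.64·0.683·0.21 = 0.015026 + 0.019305 + 0.280576 + 0.091795 = 0.406702
Of this, 0.372371 comes from 0.280576 + 0.091795 (the sprinkler running=true cases).
Hence the posterior is 0.372371/0.406702 ≈ 0.9156.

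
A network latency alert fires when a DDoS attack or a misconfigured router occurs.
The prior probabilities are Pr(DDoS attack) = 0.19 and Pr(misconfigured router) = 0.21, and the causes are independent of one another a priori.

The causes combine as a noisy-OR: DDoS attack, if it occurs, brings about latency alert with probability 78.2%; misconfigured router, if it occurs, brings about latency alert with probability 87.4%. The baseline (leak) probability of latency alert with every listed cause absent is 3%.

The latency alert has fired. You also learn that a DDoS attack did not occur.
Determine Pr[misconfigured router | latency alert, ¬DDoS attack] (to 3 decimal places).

Pr[misconfigured router | latency alert, ¬DDoS attack] ≈ 0.886

Under noisy-OR, P(latency alert | causes) = 1 − (1−0.03)·∏(1−qᵢ) over the active causes.
P(latency alert | ¬DDoS attack) = 0.03·0.79 + 0.87778·0.21 = 0.023700 + 0.184334 = 0.208034
Of this, 0.184334 comes from 0.87778·0.21 (the misconfigured router=true cases).
Hence the posterior is 0.184334/0.208034 ≈ 0.886.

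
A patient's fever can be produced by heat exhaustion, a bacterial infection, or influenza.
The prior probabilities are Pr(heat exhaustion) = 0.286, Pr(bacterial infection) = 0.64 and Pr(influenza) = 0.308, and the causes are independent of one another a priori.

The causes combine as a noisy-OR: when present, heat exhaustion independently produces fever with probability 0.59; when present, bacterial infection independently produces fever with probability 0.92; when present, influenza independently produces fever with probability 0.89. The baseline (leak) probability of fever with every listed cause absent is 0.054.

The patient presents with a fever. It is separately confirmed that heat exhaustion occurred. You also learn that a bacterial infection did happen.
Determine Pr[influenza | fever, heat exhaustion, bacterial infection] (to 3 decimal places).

Under noisy-OR, P(fever | causes) = 1 − (1−0.054)·∏(1−qᵢ) over the active causes.
P(fever | heat exhaustion, bacterial infection) = 0.968971*0.692 + 0.996587*0.308 = 0.670528 + 0.306949 = 0.977477
Restricting to configurations with influenza present: 0.996587*0.308 = 0.306949.
P(influenza | fever, heat exhaustion, bacterial infection) = 0.306949 / 0.977477 ≈ 0.314

Pr[influenza | fever, heat exhaustion, bacterial infection] ≈ 0.314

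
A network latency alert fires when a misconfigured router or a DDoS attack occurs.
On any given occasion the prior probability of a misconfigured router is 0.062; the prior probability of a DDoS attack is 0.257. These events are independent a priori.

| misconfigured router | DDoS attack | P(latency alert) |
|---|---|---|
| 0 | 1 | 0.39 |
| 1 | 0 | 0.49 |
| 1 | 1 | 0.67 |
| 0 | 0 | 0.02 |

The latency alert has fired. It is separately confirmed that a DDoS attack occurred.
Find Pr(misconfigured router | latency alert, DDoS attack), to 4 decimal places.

Pr(misconfigured router | latency alert, DDoS attack) ≈ 0.1020

Weight on misconfigured router=true, given the evidence: 0.67·0.062 = 0.041540
Normalizer over all consistent configurations: 0.39·0.938 + 0.67·0.062 = 0.407360
P(misconfigured router | latency alert, DDoS attack) = 0.041540/0.407360 ≈ 0.1020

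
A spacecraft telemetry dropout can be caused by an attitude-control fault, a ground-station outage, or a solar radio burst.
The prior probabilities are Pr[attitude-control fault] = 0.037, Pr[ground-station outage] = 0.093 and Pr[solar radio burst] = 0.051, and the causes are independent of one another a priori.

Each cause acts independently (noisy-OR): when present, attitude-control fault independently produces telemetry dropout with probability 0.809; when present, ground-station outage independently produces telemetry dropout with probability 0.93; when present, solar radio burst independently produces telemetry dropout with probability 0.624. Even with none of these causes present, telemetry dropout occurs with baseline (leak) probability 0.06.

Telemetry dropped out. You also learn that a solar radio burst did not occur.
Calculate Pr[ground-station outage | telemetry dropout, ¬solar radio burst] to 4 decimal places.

Under noisy-OR, P(telemetry dropout | causes) = 1 − (1−0.06)·∏(1−qᵢ) over the active causes.
P(telemetry dropout | ¬solar radio burst) = 0.06×0.963×0.907 + 0.9342×0.963×0.093 + 0.82046×0.037×0.907 + 0.987432×0.037×0.093 = 0.052406 + 0.083666 + 0.027534 + 0.003398 = 0.167004
Restricting to configurations with ground-station outage present: 0.083666 + 0.003398 = 0.087064.
So P(ground-station outage | telemetry dropout, ¬solar radio burst) = 0.087064/0.167004 ≈ 0.5213.

Pr[ground-station outage | telemetry dropout, ¬solar radio burst] ≈ 0.5213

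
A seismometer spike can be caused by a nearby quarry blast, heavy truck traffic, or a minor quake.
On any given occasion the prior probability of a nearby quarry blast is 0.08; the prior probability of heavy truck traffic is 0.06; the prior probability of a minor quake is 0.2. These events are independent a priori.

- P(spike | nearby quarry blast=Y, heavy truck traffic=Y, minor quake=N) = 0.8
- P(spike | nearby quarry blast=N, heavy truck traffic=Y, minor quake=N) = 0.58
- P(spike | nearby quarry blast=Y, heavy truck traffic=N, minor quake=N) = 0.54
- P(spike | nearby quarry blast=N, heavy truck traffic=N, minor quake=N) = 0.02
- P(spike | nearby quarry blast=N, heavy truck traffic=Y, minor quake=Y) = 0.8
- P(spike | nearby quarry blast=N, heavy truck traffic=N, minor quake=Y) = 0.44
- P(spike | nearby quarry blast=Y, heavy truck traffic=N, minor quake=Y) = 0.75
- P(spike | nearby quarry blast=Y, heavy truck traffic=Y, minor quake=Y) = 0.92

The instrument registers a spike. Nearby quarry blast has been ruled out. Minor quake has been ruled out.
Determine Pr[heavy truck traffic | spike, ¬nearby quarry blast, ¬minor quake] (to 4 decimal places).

P(spike | ¬nearby quarry blast, ¬minor quake) = 0.02·0.94 + 0.58·0.06 = 0.018800 + 0.034800 = 0.053600
The heavy truck traffic-present share is 0.58·0.06 = 0.034800.
P(heavy truck traffic | spike, ¬nearby quarry blast, ¬minor quake) = 0.034800 / 0.053600 ≈ 0.6493

Pr[heavy truck traffic | spike, ¬nearby quarry blast, ¬minor quake] ≈ 0.6493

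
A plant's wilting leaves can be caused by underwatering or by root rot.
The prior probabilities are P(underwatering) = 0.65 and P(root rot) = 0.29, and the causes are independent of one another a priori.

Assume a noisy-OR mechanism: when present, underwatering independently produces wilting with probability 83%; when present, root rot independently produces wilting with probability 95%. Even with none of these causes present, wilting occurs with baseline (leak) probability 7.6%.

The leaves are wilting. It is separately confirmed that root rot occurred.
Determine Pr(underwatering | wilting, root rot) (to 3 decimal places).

Under noisy-OR, P(wilting | causes) = 1 − (1−0.076)·∏(1−qᵢ) over the active causes.
P(wilting | root rot) = 0.9538·0.35 + 0.992146·0.65 = 0.333830 + 0.644895 = 0.978725
The underwatering-present share is 0.992146·0.65 = 0.644895.
P(underwatering | wilting, root rot) = 0.644895 / 0.978725 ≈ 0.659

Pr(underwatering | wilting, root rot) ≈ 0.659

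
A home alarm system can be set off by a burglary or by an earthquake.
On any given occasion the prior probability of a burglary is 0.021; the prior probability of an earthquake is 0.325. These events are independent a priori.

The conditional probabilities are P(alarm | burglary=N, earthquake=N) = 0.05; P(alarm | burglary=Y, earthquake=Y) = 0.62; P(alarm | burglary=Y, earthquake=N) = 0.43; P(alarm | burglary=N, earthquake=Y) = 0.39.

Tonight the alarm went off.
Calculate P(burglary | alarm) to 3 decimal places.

P(alarm) = 0.05*0.979*0.675 + 0.39*0.979*0.325 + 0.43*0.021*0.675 + 0.62*0.021*0.325 = 0.033041 + 0.124088 + 0.006095 + 0.004232 = 0.167456
Restricting to configurations with burglary present: 0.006095 + 0.004232 = 0.010327.
So P(burglary | alarm) = 0.010327/0.167456 ≈ 0.062.

P(burglary | alarm) ≈ 0.062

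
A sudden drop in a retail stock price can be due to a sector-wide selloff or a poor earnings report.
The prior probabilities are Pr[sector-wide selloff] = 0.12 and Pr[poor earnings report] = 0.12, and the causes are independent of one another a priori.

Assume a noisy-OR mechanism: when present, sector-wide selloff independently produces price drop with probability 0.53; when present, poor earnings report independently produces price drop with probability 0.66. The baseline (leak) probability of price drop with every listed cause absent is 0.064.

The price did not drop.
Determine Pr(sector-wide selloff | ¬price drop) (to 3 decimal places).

Pr(sector-wide selloff | ¬price drop) ≈ 0.060

Under noisy-OR, P(price drop | causes) = 1 − (1−0.064)·∏(1−qᵢ) over the active causes.
For the numerator, keep only sector-wide selloff=true terms: 0.046456 + 0.002154 = 0.048610
The normalizing constant is 0.936·0.88·0.88 + 0.31824·0.88·0.12 + 0.43992·0.12·0.88 + 0.149573·0.12·0.12 = 0.807054
P(sector-wide selloff | ¬price drop) = 0.048610/0.807054 ≈ 0.060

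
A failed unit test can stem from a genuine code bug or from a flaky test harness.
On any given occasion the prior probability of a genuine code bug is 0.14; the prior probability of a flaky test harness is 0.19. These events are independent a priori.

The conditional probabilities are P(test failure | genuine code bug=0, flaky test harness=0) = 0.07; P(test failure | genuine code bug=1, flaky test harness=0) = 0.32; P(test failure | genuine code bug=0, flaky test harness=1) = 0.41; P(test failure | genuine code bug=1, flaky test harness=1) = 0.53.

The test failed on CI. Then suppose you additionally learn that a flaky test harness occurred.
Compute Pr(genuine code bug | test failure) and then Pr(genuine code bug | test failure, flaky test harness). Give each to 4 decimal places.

Pr(genuine code bug | test failure) ≈ 0.3033; Pr(genuine code bug | test failure, flaky test harness) ≈ 0.1739

P(test failure) = 0.07*0.86*0.81 + 0.41*0.86*0.19 + 0.32*0.14*0.81 + 0.53*0.14*0.19 = 0.048762 + 0.066994 + 0.036288 + 0.014098 = 0.166142
Of this, 0.050386 comes from 0.036288 + 0.014098 (the genuine code bug=true cases).
So P(genuine code bug | test failure) = 0.050386/0.166142 ≈ 0.3033.

Now also conditioning on flaky test harness=true:
P(test failure | flaky test harness) = 0.41*0.86 + 0.53*0.14 = 0.352600 + 0.074200 = 0.426800
Restricting to configurations with genuine code bug present: 0.53*0.14 = 0.074200.
So P(genuine code bug | test failure, flaky test harness) = 0.074200/0.426800 ≈ 0.1739.
The drop from 0.3033 to 0.1739 is the explaining-away (discounting) effect.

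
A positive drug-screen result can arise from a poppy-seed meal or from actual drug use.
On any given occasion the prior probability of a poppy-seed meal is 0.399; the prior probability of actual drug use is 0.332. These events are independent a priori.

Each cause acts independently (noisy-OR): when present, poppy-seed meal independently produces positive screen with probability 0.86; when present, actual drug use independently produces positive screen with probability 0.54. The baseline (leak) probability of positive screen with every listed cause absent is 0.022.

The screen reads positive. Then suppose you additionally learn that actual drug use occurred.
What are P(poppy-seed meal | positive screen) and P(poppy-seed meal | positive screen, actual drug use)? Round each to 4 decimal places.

Under noisy-OR, P(positive screen | causes) = 1 − (1−0.022)·∏(1−qᵢ) over the active causes.
Numerator (weight on configurations with poppy-seed meal): 0.230038 + 0.124125 = 0.354163
The normalizing constant is 0.022*0.601*0.668 + 0.55012*0.601*0.332 + 0.86308*0.399*0.668 + 0.937017*0.399*0.332 = 0.472762
P(poppy-seed meal | positive screen) = 0.354163/0.472762 ≈ 0.7491

Now condition on the additional information:
P(positive screen | actual drug use) = 0.55012×0.601 + 0.937017×0.399 = 0.330622 + 0.373870 = 0.704492
Restricting to configurations with poppy-seed meal present: 0.937017×0.399 = 0.373870.
Hence the posterior is 0.373870/0.704492 ≈ 0.5307.

P(poppy-seed meal | positive screen) ≈ 0.7491; P(poppy-seed meal | positive screen, actual drug use) ≈ 0.5307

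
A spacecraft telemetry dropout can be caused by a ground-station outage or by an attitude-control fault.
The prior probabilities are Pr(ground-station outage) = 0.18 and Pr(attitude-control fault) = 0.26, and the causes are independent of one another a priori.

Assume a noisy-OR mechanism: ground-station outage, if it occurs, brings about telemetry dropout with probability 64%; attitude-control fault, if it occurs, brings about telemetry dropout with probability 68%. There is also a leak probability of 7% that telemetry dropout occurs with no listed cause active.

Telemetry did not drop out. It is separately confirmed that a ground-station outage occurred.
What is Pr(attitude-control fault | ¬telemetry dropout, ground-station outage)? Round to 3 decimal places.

Pr(attitude-control fault | ¬telemetry dropout, ground-station outage) ≈ 0.101

Under noisy-OR, P(telemetry dropout | causes) = 1 − (1−0.07)·∏(1−qᵢ) over the active causes.
P(¬telemetry dropout | ground-station outage) = 0.3348·0.74 + 0.107136·0.26 = 0.247752 + 0.027855 = 0.275607
The attitude-control fault-present share is 0.107136·0.26 = 0.027855.
Hence the posterior is 0.027855/0.275607 ≈ 0.101.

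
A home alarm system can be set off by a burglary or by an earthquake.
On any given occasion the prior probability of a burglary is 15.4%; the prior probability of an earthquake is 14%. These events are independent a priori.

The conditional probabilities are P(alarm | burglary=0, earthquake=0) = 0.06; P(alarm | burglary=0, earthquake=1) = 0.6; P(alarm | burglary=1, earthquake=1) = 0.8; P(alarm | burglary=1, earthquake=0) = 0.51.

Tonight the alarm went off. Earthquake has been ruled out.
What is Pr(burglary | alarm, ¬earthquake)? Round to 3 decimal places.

Weight on burglary=true, given the evidence: 0.51·0.154 = 0.078540
The normalizing constant is 0.06·0.846 + 0.51·0.154 = 0.129300
P(burglary | alarm, ¬earthquake) = 0.078540/0.129300 ≈ 0.607

Pr(burglary | alarm, ¬earthquake) ≈ 0.607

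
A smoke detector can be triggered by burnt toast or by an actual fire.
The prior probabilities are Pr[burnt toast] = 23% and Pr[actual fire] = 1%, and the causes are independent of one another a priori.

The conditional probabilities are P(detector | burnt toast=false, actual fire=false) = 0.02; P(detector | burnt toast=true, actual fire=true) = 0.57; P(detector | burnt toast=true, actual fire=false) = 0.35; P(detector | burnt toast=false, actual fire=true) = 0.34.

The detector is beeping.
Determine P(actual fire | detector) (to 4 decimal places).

P(actual fire | detector) ≈ 0.0397

By total probability over the 4 (burnt toast, actual fire) configurations:
  P(detector) = 0.02*0.77*0.99 + 0.34*0.77*0.01 + 0.35*0.23*0.99 + 0.57*0.23*0.01
        = 0.015246 + 0.002618 + 0.079695 + 0.001311 = 0.098870
Keeping only the actual fire-present terms gives 0.003929, so
  P(actual fire | detector) = 0.003929 / 0.098870 ≈ 0.0397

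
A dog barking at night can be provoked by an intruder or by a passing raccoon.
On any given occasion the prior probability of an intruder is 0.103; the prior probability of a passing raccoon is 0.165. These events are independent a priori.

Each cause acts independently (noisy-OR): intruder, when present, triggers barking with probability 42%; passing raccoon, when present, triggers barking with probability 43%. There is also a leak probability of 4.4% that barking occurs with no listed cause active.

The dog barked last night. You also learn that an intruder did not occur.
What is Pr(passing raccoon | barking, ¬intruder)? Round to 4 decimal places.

Pr(passing raccoon | barking, ¬intruder) ≈ 0.6715

Under noisy-OR, P(barking | causes) = 1 − (1−0.044)·∏(1−qᵢ) over the active causes.
P(barking | ¬intruder) = 0.044×0.835 + 0.45508×0.165 = 0.036740 + 0.075088 = 0.111828
The passing raccoon-present share is 0.45508×0.165 = 0.075088.
Hence the posterior is 0.075088/0.111828 ≈ 0.6715.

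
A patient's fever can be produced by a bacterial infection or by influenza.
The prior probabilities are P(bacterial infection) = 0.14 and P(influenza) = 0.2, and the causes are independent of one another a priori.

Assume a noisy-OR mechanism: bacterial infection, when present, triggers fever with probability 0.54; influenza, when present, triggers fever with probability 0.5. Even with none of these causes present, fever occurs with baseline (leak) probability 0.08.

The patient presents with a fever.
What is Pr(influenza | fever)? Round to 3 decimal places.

Under noisy-OR, P(fever | causes) = 1 − (1−0.08)·∏(1−qᵢ) over the active causes.
Weight on influenza=true, given the evidence: 0.092880 + 0.022075 = 0.114955
Normalizer over all consistent configurations: 0.08·0.86·0.8 + 0.54·0.86·0.2 + 0.5768·0.14·0.8 + 0.7884·0.14·0.2 = 0.234597
Posterior = 0.114955 / 0.234597 ≈ 0.490

Pr(influenza | fever) ≈ 0.490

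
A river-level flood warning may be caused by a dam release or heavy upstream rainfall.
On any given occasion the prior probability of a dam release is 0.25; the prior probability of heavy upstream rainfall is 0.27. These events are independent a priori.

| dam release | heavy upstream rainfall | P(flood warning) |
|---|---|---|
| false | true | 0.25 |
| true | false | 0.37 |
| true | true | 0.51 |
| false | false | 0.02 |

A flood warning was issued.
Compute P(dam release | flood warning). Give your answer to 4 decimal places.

Sum P(flood warning|·) weighted by the priors over the 4 (dam release, heavy upstream rainfall) configurations:
  P(flood warning) = 0.02·0.75·0.73 + 0.25·0.75·0.27 + 0.37·0.25·0.73 + 0.51·0.25·0.27
        = 0.010950 + 0.050625 + 0.067525 + 0.034425 = 0.163525
The terms with dam release present sum to 0.101950, so
  P(dam release | flood warning) = 0.101950 / 0.163525 ≈ 0.6235

P(dam release | flood warning) ≈ 0.6235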